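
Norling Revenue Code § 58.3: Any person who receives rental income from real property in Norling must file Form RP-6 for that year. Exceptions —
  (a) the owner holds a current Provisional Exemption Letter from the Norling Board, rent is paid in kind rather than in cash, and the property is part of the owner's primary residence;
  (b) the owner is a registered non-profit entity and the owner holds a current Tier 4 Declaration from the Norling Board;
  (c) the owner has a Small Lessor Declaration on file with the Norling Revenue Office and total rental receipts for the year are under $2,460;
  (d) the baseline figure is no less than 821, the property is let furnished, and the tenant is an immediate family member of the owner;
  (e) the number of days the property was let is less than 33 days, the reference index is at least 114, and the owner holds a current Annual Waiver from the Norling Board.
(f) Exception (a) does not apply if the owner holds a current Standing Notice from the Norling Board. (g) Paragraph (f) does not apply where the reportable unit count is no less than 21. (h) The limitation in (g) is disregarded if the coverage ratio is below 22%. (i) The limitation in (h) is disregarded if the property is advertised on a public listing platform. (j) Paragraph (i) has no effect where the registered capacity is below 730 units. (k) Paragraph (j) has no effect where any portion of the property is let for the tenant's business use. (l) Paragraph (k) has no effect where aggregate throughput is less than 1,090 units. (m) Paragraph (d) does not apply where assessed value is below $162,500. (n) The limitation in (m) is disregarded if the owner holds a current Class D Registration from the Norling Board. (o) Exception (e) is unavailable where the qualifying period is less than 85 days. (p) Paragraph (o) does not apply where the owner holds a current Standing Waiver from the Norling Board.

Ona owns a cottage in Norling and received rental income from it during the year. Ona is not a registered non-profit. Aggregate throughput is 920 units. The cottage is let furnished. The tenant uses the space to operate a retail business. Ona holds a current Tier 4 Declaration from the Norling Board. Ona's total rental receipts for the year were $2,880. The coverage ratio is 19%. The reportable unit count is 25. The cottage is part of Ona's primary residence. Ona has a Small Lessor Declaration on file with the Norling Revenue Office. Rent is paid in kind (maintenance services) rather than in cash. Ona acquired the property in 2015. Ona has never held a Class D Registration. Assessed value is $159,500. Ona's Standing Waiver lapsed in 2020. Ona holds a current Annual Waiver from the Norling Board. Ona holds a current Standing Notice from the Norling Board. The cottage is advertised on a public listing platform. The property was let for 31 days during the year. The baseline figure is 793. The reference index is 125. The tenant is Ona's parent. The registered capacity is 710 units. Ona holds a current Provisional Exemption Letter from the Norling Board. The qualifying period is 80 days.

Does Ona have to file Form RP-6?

Yes — Ona must file Form RP-6.

Exception (a) is satisfied on its face — a current Provisional Exemption Letter is held; rent is paid in kind; the cottage is part of the primary residence. Turning to paragraphs (f)–(l): (f) applies — a current Standing Notice is held. (g) is engaged (the reportable unit count is 25, meeting the 21 threshold), but is displaced by (h): (h) is triggered — the coverage ratio is 19%, below the 22% limit. (i) would limit (h) — the property is publicly advertised — but (j) sets (i) aside: (j) operates — the registered capacity is 710 units, below the 730 units limit. (k) would limit (j) — the space is let for business use — but (l) sets (k) aside: (l) operates against (k): aggregate throughput is 920 units, less than the 1,090 units limit. Exception (a) does not apply.
Exception (b) does not apply: Ona is not a registered non-profit.
Exception (c) does not apply: total rental receipts for the year are $2,880, not under $2,460.
Exception (d) does not apply: the baseline figure is 793, short of 821.
Exception (e): the number of days the property was let is 31 days, less than the 33 days limit; the reference index is 125, meeting the 114 threshold; a current Annual Waiver is held — every condition holds. Turning to paragraphs (o)–(p): (o) operates against (e): the qualifying period is 80 days, less than the 85 days limit. (p) is inapplicable (the Standing Waiver is not current), so (o) stands. Exception (e) does not apply.
None of the exceptions is available; § 58.3 applies in full.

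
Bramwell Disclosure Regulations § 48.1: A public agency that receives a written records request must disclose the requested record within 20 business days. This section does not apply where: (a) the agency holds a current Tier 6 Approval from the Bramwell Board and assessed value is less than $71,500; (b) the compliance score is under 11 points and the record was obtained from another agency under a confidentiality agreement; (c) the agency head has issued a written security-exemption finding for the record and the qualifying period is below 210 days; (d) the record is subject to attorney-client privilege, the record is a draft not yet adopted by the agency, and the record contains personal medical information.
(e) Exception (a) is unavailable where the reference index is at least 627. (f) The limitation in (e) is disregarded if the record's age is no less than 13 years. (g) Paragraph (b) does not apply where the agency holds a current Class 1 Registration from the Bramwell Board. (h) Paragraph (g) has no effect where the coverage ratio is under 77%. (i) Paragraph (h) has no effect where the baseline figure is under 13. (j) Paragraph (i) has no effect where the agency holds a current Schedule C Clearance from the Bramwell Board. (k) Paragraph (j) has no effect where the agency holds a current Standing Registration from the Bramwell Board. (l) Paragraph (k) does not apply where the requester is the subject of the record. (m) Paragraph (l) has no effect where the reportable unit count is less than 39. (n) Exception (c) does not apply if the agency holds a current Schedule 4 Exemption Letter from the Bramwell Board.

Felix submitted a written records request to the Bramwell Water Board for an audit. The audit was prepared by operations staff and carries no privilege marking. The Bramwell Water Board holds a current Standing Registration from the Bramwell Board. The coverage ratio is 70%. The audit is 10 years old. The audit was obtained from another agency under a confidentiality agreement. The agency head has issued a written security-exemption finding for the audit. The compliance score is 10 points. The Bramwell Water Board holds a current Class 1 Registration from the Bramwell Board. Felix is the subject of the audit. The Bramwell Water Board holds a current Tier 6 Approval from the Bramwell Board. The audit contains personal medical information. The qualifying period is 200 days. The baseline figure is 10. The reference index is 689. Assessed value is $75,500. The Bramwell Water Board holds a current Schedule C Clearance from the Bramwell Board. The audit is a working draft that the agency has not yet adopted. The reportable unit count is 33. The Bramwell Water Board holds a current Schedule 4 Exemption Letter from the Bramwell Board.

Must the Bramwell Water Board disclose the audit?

Yes — the Bramwell Water Board must disclose the audit.

Exception (a) requires that assessed value is less than $71,500; but assessed value is $75,500, not less than $71,500, so (a) is unavailable.
Exception (b)'s conditions are all satisfied: the compliance score is 10 points, under the 11 points limit; the audit was obtained under a confidentiality agreement. Turning to paragraphs (g)–(m): (g) operates against (b): a current Class 1 Registration is held. (h) would limit (g) — the coverage ratio is 70%, under the 77% limit — but (i) sets (h) aside: (i) operates against (h): the baseline figure is 10, under the 13 limit. (j) would limit (i) — a current Schedule C Clearance is held — but (k) sets (j) aside: (k) operates against (j): a current Standing Registration is held. (l) would limit (k) — Felix is the subject of the audit — but (m) sets (l) aside: (m) operates against (l): the reportable unit count is 33, less than the 39 limit. So (b) is unavailable.
All of (c)'s requirements are met (a written security-exemption finding has been issued; the qualifying period is 200 days, below the 210 days limit). But applying paragraph (n): (n) is engaged — a current Schedule 4 Exemption Letter is held. Exception (c) does not apply.
Exception (d) requires that the record is subject to attorney-client privilege; but the audit carries no privilege marking, so (d) is unavailable.
No exception is made out. the Bramwell Water Board falls within the general rule.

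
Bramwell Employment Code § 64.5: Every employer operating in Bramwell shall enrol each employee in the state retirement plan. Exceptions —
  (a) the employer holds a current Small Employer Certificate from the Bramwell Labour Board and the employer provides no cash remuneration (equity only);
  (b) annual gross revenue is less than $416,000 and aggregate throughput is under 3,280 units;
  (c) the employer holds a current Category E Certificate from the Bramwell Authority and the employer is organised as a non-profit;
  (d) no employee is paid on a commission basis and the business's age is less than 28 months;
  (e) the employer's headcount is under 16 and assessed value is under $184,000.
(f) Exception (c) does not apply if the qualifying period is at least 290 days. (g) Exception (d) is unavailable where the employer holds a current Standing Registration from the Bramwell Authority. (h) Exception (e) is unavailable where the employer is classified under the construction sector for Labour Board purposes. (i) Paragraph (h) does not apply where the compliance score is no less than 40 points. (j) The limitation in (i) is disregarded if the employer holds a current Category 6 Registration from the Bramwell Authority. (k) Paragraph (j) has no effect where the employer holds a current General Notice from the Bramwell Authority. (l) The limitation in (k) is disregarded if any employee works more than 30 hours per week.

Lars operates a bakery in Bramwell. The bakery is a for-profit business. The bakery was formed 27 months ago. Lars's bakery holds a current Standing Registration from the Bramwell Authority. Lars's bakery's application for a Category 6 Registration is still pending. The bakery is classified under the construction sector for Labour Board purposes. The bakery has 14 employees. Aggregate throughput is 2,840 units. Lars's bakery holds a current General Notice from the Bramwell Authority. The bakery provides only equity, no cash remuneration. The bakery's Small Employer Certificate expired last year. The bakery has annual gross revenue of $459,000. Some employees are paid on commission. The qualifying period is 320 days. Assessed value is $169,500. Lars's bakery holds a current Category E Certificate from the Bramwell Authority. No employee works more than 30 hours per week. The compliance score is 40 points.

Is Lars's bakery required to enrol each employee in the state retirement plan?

No — exception (e) applies; Lars's bakery is not required to enrol each employee in the state retirement plan.

Exception (a) does not apply: the Small Employer Certificate has expired.
Exception (b) requires that annual gross revenue is less than $416,000; but annual gross revenue is $459,000, not less than $416,000, so (b) is unavailable.
Exception (c) requires that the employer is organised as a non-profit; but the employer is for-profit, so (c) is unavailable.
Exception (d) fails — some employees are paid on commission.
Exception (e) is satisfied on its face — the employer's headcount is 14, under the 16 limit; assessed value is $169,500, under the $184,000 limit. Applying paragraphs (h)–(l): (h) would limit (e) — the bakery is classified under the construction sector — but (i) sets (h) aside: (i) applies — the compliance score is 40 points, meeting the 40 points threshold. (j) is not triggered (no current Category 6 Registration is held), so (i) stands. (e) remains available.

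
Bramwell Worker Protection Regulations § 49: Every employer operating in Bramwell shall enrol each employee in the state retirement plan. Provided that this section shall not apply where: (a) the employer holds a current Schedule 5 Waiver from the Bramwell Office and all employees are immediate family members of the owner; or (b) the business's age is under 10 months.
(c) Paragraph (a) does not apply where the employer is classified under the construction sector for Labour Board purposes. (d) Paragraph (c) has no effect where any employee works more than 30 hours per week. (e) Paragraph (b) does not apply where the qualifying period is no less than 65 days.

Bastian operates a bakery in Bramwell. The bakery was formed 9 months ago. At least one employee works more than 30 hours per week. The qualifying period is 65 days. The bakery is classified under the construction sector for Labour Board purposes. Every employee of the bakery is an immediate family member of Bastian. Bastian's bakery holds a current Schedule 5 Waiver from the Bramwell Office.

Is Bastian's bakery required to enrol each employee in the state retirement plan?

No — exception (a) applies; Bastian's bakery is not required to enrol each employee in the state retirement plan.

Exception (a): a current Schedule 5 Waiver is held; every employee is an immediate family member — every condition holds. Considering the limiting provisions: (c) is engaged (the bakery is classified under the construction sector), but is set aside by (d): (d) operates against (c): at least one employee exceeds 30 hours/week. (a) remains available.
Exception (b): the business's age is 9 months, under the 10 months limit — every condition holds. Turning to paragraph (e): (e) operates — the qualifying period is 65 days, meeting the 65 days threshold. Exception (b) does not apply.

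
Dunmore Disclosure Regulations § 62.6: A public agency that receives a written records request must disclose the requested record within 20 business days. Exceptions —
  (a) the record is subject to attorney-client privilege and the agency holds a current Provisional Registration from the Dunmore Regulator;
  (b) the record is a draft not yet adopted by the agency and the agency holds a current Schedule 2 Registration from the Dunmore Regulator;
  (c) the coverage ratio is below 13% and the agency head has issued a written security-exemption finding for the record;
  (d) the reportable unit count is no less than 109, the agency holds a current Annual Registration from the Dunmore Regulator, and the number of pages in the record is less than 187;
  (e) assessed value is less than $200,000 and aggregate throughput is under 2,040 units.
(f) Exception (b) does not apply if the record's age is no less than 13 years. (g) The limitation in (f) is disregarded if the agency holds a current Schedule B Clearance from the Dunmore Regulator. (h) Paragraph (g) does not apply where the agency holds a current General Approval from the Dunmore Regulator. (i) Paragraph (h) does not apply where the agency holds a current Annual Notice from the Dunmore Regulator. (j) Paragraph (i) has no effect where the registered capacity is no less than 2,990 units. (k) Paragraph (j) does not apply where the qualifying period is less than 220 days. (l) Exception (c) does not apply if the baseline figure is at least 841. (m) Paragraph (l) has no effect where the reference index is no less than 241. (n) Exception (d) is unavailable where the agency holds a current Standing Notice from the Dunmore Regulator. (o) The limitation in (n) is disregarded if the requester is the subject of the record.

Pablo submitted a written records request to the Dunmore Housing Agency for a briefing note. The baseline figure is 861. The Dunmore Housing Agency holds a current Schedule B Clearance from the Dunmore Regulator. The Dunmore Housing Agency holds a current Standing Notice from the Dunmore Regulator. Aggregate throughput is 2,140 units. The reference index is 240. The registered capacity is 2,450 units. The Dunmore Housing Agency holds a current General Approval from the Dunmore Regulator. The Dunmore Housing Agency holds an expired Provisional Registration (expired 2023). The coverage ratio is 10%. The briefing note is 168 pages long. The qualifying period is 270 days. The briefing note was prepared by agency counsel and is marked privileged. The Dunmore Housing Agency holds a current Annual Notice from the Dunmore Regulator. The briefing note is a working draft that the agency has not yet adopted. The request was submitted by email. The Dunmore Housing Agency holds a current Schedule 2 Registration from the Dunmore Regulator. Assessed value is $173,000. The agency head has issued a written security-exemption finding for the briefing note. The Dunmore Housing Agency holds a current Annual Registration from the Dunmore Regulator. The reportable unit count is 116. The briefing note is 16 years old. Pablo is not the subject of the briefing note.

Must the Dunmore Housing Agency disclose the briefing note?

Exception (a) fails — the Provisional Registration is not current.
Exception (b)'s conditions are all satisfied: the briefing note is an unadopted draft; a current Schedule 2 Registration is held. Considering the limiting provisions: (f) is triggered (the record's age is 16 years, meeting the 13 years threshold), but yields to (g): (g) applies — a current Schedule B Clearance is held. (h) would limit (g) — a current General Approval is held — but (i) sets (h) aside: (i) operates against (h): a current Annual Notice is held. (j), which would lift (i), does not operate here — the registered capacity is 2,450 units, short of 2,990 units. Exception (b) stands.
Exception (c): the coverage ratio is 10%, below the 13% limit; a written security-exemption finding has been issued — every condition holds. But: (l) operates against (c): the baseline figure is 861, meeting the 841 threshold. (m) is not triggered (the reference index is 240, short of 241), so (l) stands. Exception (c) does not apply.
All of (d)'s requirements are met (the reportable unit count is 116, meeting the 109 threshold; a current Annual Registration is held; the number of pages in the record is 168, less than the 187 limit). But: (n) operates against (d): a current Standing Notice is held. (o), which would lift (n), is inapplicable — Pablo is not the subject of the briefing note. So (d) is unavailable.
Exception (e) does not apply: aggregate throughput is 2,140 units, not under 2,040 units.

No — exception (b) applies; the Dunmore Housing Agency is not required to disclose the briefing note.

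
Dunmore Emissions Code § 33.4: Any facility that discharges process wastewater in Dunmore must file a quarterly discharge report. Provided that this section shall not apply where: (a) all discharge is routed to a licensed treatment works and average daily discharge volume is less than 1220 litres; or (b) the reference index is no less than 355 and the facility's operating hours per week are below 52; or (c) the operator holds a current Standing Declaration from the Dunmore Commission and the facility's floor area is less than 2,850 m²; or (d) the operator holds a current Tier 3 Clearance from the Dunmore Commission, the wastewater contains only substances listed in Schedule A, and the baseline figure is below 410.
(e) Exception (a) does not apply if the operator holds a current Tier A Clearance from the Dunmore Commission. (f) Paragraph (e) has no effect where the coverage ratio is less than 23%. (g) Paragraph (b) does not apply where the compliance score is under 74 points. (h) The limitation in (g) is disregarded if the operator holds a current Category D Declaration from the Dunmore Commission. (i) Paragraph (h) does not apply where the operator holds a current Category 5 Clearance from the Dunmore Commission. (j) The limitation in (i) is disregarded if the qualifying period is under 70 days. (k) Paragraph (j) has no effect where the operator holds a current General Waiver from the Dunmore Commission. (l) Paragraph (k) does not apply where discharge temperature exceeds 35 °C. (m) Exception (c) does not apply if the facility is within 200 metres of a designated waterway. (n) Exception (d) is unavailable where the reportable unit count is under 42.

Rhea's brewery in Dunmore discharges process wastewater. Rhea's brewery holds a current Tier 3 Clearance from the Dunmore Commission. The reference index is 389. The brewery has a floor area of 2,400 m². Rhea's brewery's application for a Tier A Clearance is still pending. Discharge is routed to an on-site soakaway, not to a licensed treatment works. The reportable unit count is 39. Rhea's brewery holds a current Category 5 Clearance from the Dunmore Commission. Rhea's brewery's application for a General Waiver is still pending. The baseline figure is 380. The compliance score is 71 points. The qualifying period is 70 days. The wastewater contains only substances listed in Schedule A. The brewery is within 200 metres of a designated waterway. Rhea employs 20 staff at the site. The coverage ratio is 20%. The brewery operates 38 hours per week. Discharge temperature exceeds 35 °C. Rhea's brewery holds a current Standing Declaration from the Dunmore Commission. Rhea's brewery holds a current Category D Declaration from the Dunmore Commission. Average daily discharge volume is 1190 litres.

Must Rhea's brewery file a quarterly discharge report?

Yes — Rhea's brewery must file a quarterly discharge report.

Exception (a) requires that all discharge is routed to a licensed treatment works; but discharge is not routed to a licensed treatment works, so (a) is unavailable.
All of (b)'s requirements are met (the reference index is 389, meeting the 355 threshold; the facility's operating hours per week are 38, below the 52 limit). But applying paragraphs (g)–(l): (g) operates against (b): the compliance score is 71 points, under the 74 points limit. (h) applies (a current Category D Declaration is held), but yields to (i): (i) operates against (h): a current Category 5 Clearance is held. (j) is not triggered (the qualifying period is 70 days, not under 70 days), so (i) stands. (b) is therefore removed.
Exception (c) is satisfied on its face — a current Standing Declaration is held; the facility's floor area is 2,400 m², less than the 2,850 m² limit. But: (m) operates against (c): the brewery is within 200 m of a designated waterway. Exception (c) does not apply.
Exception (d)'s conditions are all satisfied: a current Tier 3 Clearance is held; the wastewater is Schedule-A-only; the baseline figure is 380, below the 410 limit. Turning to paragraph (n): (n) operates — the reportable unit count is 39, under the 42 limit. So (d) is unavailable.
No exception is made out. Rhea's brewery falls within the general rule.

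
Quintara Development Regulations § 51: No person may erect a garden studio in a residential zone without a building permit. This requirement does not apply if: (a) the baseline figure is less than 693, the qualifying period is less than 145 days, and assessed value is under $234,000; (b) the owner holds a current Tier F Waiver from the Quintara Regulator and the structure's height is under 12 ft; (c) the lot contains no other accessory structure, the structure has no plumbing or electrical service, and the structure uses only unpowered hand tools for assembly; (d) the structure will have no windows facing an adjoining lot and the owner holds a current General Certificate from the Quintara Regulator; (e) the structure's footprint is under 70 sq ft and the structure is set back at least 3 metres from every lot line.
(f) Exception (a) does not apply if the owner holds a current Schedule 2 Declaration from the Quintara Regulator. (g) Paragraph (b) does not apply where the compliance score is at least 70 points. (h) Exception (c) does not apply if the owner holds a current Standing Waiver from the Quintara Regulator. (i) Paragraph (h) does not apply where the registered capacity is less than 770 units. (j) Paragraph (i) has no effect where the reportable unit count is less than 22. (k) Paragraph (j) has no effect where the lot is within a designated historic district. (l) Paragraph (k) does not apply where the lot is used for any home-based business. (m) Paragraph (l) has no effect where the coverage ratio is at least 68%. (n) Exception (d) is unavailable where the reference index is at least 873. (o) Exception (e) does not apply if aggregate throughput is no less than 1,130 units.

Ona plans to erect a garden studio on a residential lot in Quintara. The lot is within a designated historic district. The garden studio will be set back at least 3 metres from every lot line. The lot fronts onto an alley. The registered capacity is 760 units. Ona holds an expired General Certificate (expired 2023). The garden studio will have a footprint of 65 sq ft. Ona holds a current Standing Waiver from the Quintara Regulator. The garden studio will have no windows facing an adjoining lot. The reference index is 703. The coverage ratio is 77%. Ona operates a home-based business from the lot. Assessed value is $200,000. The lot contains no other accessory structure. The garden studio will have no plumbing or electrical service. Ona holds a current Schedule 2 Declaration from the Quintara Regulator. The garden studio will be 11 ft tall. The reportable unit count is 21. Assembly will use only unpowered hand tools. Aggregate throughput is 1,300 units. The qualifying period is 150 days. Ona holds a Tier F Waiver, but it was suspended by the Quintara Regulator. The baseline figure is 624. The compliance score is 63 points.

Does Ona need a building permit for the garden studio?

Exception (a) requires that the qualifying period is less than 145 days; but the qualifying period is 150 days, not less than 145 days, so (a) is unavailable.
Exception (b) fails — no current Tier F Waiver is held.
Exception (c): the lot has no other accessory structure; there is no plumbing or electrical service; assembly uses only hand tools — every condition holds. As to paragraphs (h)–(m): (h) would limit (c) — a current Standing Waiver is held — but (i) sets (h) aside: (i) operates against (h): the registered capacity is 760 units, less than the 770 units limit. (j) applies (the reportable unit count is 21, less than the 22 limit), but is displaced by (k): (k) operates against (j): the lot is in a historic district. (l) would limit (k) — a home-based business operates on the lot — but (m) sets (l) aside: (m) operates against (l): the coverage ratio is 77%, meeting the 68% threshold. Exception (c) stands.
Exception (d) does not apply: the General Certificate is not current.
All of (e)'s requirements are met (the structure's footprint is 65 sq ft, under the 70 sq ft limit; the setback is at least 3 m on every side). Turning to paragraph (o): (o) operates against (e): aggregate throughput is 1,300 units, meeting the 1,130 units threshold. (e) is therefore removed.

No — exception (c) applies; Ona does not need a building permit.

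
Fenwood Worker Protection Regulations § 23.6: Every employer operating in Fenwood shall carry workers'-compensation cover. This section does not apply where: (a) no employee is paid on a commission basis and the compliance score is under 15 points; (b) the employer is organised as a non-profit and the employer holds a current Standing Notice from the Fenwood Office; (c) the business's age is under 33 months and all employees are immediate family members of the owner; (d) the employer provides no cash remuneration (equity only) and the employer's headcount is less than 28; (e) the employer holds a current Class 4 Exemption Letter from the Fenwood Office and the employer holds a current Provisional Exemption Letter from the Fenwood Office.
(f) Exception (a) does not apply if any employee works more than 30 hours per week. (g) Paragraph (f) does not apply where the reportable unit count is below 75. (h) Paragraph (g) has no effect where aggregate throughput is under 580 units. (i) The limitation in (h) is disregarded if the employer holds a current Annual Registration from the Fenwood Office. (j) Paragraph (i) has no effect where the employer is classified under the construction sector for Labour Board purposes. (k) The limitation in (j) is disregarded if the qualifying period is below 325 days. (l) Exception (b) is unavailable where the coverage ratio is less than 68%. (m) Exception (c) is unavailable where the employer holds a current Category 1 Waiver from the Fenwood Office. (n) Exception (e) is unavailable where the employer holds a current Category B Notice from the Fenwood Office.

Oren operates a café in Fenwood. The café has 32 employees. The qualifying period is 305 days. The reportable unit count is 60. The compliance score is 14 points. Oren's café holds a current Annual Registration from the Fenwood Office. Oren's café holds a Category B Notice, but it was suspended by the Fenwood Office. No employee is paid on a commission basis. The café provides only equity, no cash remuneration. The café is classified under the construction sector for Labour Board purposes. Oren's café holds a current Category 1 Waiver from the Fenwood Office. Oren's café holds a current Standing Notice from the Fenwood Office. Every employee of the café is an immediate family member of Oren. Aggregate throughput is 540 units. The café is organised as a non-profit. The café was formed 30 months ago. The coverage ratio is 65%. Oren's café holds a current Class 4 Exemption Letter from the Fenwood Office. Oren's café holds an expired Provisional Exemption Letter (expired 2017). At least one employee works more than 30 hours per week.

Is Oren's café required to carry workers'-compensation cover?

Exception (a) is satisfied on its face — no employee is paid on commission; the compliance score is 14 points, under the 15 points limit. Considering the limiting provisions: (f) would limit (a) — at least one employee exceeds 30 hours/week — but (g) sets (f) aside: (g) is triggered — the reportable unit count is 60, below the 75 limit. (h) is engaged (aggregate throughput is 540 units, under the 580 units limit), but is overridden by (i): (i) is triggered — a current Annual Registration is held. (j) operates (the café is classified under the construction sector), but is set aside by (k): (k) operates against (j): the qualifying period is 305 days, below the 325 days limit. Exception (a) stands.
Exception (b)'s conditions are all satisfied: the employer is a non-profit; a current Standing Notice is held. But applying paragraph (l): (l) operates against (b): the coverage ratio is 65%, less than the 68% limit. (b) is therefore removed.
All of (c)'s requirements are met (the business's age is 30 months, under the 33 months limit; every employee is an immediate family member). However, paragraph (m) must be considered: (m) is triggered — a current Category 1 Waiver is held. Exception (c) does not apply.
Exception (d) fails — the employer's headcount is 32, not less than 28.
Exception (e) fails — the Provisional Exemption Letter is not current.

No — exception (a) applies; Oren's café is not required to carry workers'-compensation cover.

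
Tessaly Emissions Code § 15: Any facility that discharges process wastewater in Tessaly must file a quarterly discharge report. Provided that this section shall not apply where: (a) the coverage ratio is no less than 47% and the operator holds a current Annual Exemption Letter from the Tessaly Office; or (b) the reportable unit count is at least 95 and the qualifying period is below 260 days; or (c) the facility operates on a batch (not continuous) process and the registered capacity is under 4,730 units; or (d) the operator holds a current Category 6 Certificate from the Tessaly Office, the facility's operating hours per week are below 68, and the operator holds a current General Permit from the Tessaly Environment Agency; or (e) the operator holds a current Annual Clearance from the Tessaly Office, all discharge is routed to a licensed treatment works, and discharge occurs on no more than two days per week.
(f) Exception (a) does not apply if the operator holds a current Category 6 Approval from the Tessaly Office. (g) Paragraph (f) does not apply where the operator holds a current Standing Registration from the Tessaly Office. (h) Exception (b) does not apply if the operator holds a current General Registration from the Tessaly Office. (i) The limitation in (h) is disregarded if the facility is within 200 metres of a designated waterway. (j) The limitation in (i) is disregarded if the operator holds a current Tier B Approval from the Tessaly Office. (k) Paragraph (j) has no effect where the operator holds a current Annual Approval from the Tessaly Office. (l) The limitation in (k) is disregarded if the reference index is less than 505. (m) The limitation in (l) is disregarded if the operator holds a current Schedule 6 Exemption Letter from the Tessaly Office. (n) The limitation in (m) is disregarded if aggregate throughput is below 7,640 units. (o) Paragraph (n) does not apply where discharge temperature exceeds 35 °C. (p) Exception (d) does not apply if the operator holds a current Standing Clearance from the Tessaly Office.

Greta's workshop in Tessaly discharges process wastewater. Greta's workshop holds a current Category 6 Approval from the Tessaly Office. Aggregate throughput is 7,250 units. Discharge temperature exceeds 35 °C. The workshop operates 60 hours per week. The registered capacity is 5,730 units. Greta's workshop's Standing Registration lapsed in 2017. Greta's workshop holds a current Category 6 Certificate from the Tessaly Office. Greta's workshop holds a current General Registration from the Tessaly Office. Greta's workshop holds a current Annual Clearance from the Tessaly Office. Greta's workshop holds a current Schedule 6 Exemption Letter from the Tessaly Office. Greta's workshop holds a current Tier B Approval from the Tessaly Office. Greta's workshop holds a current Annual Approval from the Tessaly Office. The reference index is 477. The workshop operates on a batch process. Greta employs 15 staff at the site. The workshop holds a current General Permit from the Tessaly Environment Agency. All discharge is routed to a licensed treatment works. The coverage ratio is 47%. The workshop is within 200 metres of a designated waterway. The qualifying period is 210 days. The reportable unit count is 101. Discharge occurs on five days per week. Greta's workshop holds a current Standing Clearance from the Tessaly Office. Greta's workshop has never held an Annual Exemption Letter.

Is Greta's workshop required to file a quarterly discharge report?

No — exception (b) applies; Greta's workshop is not required to file a quarterly discharge report.

Exception (a) fails — there is no Annual Exemption Letter in force.
All of (b)'s requirements are met (the reportable unit count is 101, meeting the 95 threshold; the qualifying period is 210 days, below the 260 days limit). Applying paragraphs (h)–(o): (h) applies (a current General Registration is held), but is displaced by (i): (i) applies — the workshop is within 200 m of a designated waterway. (j) is engaged (a current Tier B Approval is held), but is set aside by (k): (k) operates against (j): a current Annual Approval is held. (l) would limit (k) — the reference index is 477, less than the 505 limit — but (m) sets (l) aside: (m) operates — a current Schedule 6 Exemption Letter is held. (n) would limit (m) — aggregate throughput is 7,250 units, below the 7,640 units limit — but (o) sets (n) aside: (o) operates — discharge temperature exceeds 35 °C. (b) remains available.
Exception (c) fails — the registered capacity is 5,730 units, not under 4,730 units.
All of (d)'s requirements are met (a current Category 6 Certificate is held; the facility's operating hours per week are 60, below the 68 limit; a current General Permit is held). Turning to paragraph (p): (p) is engaged — a current Standing Clearance is held. (d) is therefore removed.
Exception (e) fails — discharge occurs on five days per week.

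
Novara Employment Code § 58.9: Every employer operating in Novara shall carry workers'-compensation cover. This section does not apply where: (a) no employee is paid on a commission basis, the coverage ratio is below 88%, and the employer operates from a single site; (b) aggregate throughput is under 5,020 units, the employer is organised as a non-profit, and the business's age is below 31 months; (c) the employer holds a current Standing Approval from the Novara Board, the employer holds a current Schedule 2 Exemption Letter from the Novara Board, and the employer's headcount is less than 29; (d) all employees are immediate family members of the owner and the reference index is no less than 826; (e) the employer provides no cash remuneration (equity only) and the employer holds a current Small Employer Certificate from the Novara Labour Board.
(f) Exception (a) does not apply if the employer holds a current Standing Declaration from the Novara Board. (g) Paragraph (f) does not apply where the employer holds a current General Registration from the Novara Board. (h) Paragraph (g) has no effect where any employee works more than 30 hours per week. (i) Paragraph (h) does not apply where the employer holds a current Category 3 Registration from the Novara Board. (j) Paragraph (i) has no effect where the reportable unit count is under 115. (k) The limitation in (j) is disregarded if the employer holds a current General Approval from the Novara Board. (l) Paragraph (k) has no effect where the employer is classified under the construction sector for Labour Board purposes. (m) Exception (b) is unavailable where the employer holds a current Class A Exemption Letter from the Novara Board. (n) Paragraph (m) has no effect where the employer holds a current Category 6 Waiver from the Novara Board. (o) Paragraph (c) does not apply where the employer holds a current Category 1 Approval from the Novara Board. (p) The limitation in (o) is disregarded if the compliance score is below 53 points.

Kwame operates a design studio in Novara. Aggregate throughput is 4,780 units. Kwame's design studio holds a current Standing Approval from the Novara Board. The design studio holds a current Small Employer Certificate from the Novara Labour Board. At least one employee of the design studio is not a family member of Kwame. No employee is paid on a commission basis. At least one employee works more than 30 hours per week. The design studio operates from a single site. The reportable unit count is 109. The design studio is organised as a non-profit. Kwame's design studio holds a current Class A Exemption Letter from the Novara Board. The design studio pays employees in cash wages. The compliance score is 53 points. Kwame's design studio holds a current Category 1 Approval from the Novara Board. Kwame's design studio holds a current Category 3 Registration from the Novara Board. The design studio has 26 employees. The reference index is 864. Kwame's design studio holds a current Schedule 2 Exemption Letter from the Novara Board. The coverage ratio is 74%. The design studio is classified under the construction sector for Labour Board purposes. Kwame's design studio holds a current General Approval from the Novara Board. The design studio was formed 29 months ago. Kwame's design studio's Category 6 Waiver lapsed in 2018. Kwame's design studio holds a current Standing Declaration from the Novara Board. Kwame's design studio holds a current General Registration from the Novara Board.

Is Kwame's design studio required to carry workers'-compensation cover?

Exception (a): no employee is paid on commission; the coverage ratio is 74%, below the 88% limit; the employer operates from a single site — every condition holds. However, paragraphs (f)–(l) must be considered: (f) operates against (a): a current Standing Declaration is held. (g) would limit (f) — a current General Registration is held — but (h) sets (g) aside: (h) operates against (g): at least one employee exceeds 30 hours/week. (i) is triggered (a current Category 3 Registration is held), but is displaced by (j): (j) is engaged — the reportable unit count is 109, under the 115 limit. (k) is triggered (a current General Approval is held), but is itself disapplied by (l): (l) is triggered — the design studio is classified under the construction sector. Exception (a) does not apply.
All of (b)'s requirements are met (aggregate throughput is 4,780 units, under the 5,020 units limit; the employer is a non-profit; the business's age is 29 months, below the 31 months limit). However, paragraphs (m)–(n) must be considered: (m) operates against (b): a current Class A Exemption Letter is held. (n), which would lift (m), is not engaged — there is no Category 6 Waiver in force. (b) is therefore removed.
All of (c)'s requirements are met (a current Standing Approval is held; a current Schedule 2 Exemption Letter is held; the employer's headcount is 26, less than the 29 limit). Turning to paragraphs (o)–(p): (o) operates against (c): a current Category 1 Approval is held. (p) is not triggered (the compliance score is 53 points, not below 53 points), so (o) stands. So (c) is unavailable.
Exception (d) fails — at least one employee is not a family member.
Exception (e) does not apply: employees are paid cash wages.
None of the exceptions is available; § 58.9 applies in full.

Yes — Kwame's design studio must carry workers'-compensation cover.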